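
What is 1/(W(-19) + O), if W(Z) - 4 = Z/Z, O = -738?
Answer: -1/733 ≈ -0.0013643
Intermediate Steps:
W(Z) = 5 (W(Z) = 4 + Z/Z = 4 + 1 = 5)
1/(W(-19) + O) = 1/(5 - 738) = 1/(-733) = -1/733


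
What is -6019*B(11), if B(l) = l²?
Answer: -728299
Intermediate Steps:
-6019*B(11) = -6019*11² = -6019*121 = -728299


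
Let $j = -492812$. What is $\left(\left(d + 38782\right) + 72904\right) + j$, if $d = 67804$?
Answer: $-313322$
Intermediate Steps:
$\left(\left(d + 38782\right) + 72904\right) + j = \left(\left(67804 + 38782\right) + 72904\right) - 492812 = \left(106586 + 72904\right) - 492812 = 179490 - 492812 = -313322$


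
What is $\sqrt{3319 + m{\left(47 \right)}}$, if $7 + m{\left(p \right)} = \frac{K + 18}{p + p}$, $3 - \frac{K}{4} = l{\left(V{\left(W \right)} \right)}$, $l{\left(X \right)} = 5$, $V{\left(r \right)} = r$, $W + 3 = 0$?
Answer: $\frac{\sqrt{7316443}}{47} \approx 57.551$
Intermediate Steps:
$W = -3$ ($W = -3 + 0 = -3$)
$K = -8$ ($K = 12 - 20 = -8$)
$m{\left(p \right)} = -7 + \frac{5}{p}$ ($m{\left(p \right)} = -7 + \frac{-8 + 18}{p + p} = -7 + \frac{10}{2 p} = -7 + 10 \frac{1}{2 p} = -7 + \frac{5}{p}$)
$\sqrt{3319 + m{\left(47 \right)}} = \sqrt{3319 - \left(7 - \frac{5}{47}\right)} = \sqrt{3319 + \left(-7 + 5 \cdot \frac{1}{47}\right)} = \sqrt{3319 + \left(-7 + \frac{5}{47}\right)} = \sqrt{3319 - \frac{324}{47}} = \sqrt{\frac{155669}{47}} = \frac{\sqrt{7316443}}{47}$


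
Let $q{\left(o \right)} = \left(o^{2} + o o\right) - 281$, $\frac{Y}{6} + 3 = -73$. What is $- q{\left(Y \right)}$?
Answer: $-415591$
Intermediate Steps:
$Y = -456$ ($Y = -18 + 6 \left(-73\right) = -18 - 438 = -456$)
$q{\left(o \right)} = -281 + 2 o^{2}$ ($q{\left(o \right)} = \left(o^{2} + o^{2}\right) - 281 = 2 o^{2} - 281 = -281 + 2 o^{2}$)
$- q{\left(Y \right)} = - (-281 + 2 \left(-456\right)^{2}) = - (-281 + 2 \cdot 207936) = - (-281 + 415872) = \left(-1\right) 415591 = -415591$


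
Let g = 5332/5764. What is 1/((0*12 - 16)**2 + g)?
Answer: 1441/370229 ≈ 0.0038922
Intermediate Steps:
g = 1333/1441 (g = 5332*(1/5764) = 1333/1441 ≈ 0.92505)
1/((0*12 - 16)**2 + g) = 1/((0*12 - 16)**2 + 1333/1441) = 1/((0 - 16)**2 + 1333/1441) = 1/((-16)**2 + 1333/1441) = 1/(256 + 1333/1441) = 1/(370229/1441) = 1441/370229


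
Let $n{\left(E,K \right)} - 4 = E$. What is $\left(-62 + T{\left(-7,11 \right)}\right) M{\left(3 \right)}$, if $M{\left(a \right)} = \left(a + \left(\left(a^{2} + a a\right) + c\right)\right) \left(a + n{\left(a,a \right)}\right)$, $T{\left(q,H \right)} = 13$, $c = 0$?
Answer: $-10290$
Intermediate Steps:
$n{\left(E,K \right)} = 4 + E$
$M{\left(a \right)} = \left(4 + 2 a\right) \left(a + 2 a^{2}\right)$ ($M{\left(a \right)} = \left(a + \left(\left(a^{2} + a a\right) + 0\right)\right) \left(a + \left(4 + a\right)\right) = \left(a + \left(\left(a^{2} + a^{2}\right) + 0\right)\right) \left(4 + 2 a\right) = \left(a + \left(2 a^{2} + 0\right)\right) \left(4 + 2 a\right) = \left(a + 2 a^{2}\right) \left(4 + 2 a\right) = \left(4 + 2 a\right) \left(a + 2 a^{2}\right)$)
$\left(-62 + T{\left(-7,11 \right)}\right) M{\left(3 \right)} = \left(-62 + 13\right) 2 \cdot 3 \left(2 + 2 \cdot 3^{2} + 5 \cdot 3\right) = - 49 \cdot 2 \cdot 3 \left(2 + 2 \cdot 9 + 15\right) = - 49 \cdot 2 \cdot 3 \left(2 + 18 + 15\right) = - 49 \cdot 2 \cdot 3 \cdot 35 = \left(-49\right) 210 = -10290$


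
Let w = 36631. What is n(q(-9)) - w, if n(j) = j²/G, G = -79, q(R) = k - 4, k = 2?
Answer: -2893853/79 ≈ -36631.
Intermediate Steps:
q(R) = -2 (q(R) = 2 - 4 = -2)
n(j) = -j²/79 (n(j) = j²/(-79) = j²*(-1/79) = -j²/79)
n(q(-9)) - w = -1/79*(-2)² - 1*36631 = -1/79*4 - 36631 = -4/79 - 36631 = -2893853/79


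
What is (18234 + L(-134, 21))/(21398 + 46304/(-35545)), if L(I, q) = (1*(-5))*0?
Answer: 108021255/126757601 ≈ 0.85219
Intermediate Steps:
L(I, q) = 0 (L(I, q) = -5*0 = 0)
(18234 + L(-134, 21))/(21398 + 46304/(-35545)) = (18234 + 0)/(21398 + 46304/(-35545)) = 18234/(21398 + 46304*(-1/35545)) = 18234/(21398 - 46304/35545) = 18234/(760545606/35545) = 18234*(35545/760545606) = 108021255/126757601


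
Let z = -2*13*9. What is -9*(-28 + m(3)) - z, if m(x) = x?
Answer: 459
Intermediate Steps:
z = -234 (z = -26*9 = -234)
-9*(-28 + m(3)) - z = -9*(-28 + 3) - 1*(-234) = -9*(-25) + 234 = 225 + 234 = 459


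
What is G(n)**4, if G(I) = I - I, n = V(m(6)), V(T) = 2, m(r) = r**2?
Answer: 0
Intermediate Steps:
n = 2
G(I) = 0
G(n)**4 = 0**4 = 0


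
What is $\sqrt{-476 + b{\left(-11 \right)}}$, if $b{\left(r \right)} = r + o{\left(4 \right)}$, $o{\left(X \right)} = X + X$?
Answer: $i \sqrt{479} \approx 21.886 i$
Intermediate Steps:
$o{\left(X \right)} = 2 X$
$b{\left(r \right)} = 8 + r$ ($b{\left(r \right)} = r + 2 \cdot 4 = r + 8 = 8 + r$)
$\sqrt{-476 + b{\left(-11 \right)}} = \sqrt{-476 + \left(8 - 11\right)} = \sqrt{-476 - 3} = \sqrt{-479} = i \sqrt{479}$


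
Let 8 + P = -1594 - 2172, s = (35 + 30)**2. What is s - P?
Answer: 7999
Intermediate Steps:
s = 4225 (s = 65**2 = 4225)
P = -3774 (P = -8 + (-1594 - 2172) = -8 - 3766 = -3774)
s - P = 4225 - 1*(-3774) = 4225 + 3774 = 7999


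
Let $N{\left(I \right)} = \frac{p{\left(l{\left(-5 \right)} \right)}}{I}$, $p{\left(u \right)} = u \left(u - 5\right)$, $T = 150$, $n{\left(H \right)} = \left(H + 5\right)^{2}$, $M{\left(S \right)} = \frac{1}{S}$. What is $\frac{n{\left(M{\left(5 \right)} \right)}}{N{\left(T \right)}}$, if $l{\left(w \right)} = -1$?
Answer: $676$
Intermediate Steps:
$n{\left(H \right)} = \left(5 + H\right)^{2}$
$p{\left(u \right)} = u \left(-5 + u\right)$
$N{\left(I \right)} = \frac{6}{I}$ ($N{\left(I \right)} = \frac{\left(-1\right) \left(-5 - 1\right)}{I} = \frac{\left(-1\right) \left(-6\right)}{I} = \frac{6}{I}$)
$\frac{n{\left(M{\left(5 \right)} \right)}}{N{\left(T \right)}} = \frac{\left(5 + \frac{1}{5}\right)^{2}}{6 \cdot \frac{1}{150}} = \left(\frac{26}{5}\right)^{2} \frac{1}{\frac{1}{25}} = \frac{676}{25} \cdot 25 = 676$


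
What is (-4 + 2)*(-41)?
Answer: 82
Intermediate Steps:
(-4 + 2)*(-41) = -2*(-41) = 82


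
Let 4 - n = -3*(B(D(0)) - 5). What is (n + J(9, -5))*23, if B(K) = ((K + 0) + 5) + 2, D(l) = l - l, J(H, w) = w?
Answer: 115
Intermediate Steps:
D(l) = 0
B(K) = 7 + K (B(K) = (K + 5) + 2 = (5 + K) + 2 = 7 + K)
n = 10 (n = 4 - (-3)*((7 + 0) - 5) = 4 - (-3)*(7 - 5) = 4 - (-3)*2 = 4 - 1*(-6) = 4 + 6 = 10)
(n + J(9, -5))*23 = (10 - 5)*23 = 5*23 = 115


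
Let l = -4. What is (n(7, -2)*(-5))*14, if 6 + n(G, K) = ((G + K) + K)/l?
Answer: 945/2 ≈ 472.50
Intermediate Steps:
n(G, K) = -6 - K/2 - G/4 (n(G, K) = -6 + ((G + K) + K)/(-4) = -6 + (G + 2*K)*(-1/4) = -6 + (-K/2 - G/4) = -6 - K/2 - G/4)
(n(7, -2)*(-5))*14 = ((-6 - 1/2*(-2) - 1/4*7)*(-5))*14 = ((-6 + 1 - 7/4)*(-5))*14 = -27/4*(-5)*14 = (135/4)*14 = 945/2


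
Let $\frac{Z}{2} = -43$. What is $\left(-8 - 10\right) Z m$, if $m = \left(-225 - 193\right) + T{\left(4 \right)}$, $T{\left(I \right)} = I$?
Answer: $-640872$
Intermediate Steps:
$Z = -86$ ($Z = 2 \left(-43\right) = -86$)
$m = -414$ ($m = \left(-225 - 193\right) + 4 = -418 + 4 = -414$)
$\left(-8 - 10\right) Z m = \left(-8 - 10\right) \left(-86\right) \left(-414\right) = \left(-18\right) \left(-86\right) \left(-414\right) = 1548 \left(-414\right) = -640872$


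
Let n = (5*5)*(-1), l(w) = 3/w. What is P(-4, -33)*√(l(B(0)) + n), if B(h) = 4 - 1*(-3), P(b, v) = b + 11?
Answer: 2*I*√301 ≈ 34.699*I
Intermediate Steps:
P(b, v) = 11 + b
B(h) = 7 (B(h) = 4 + 3 = 7)
n = -25 (n = 25*(-1) = -25)
P(-4, -33)*√(l(B(0)) + n) = (11 - 4)*√(3/7 - 25) = 7*√(3*(⅐) - 25) = 7*√(3/7 - 25) = 7*√(-172/7) = 7*(2*I*√301/7) = 2*I*√301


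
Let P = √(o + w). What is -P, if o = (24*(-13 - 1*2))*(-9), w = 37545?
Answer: -√40785 ≈ -201.95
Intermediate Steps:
o = 3240 (o = (24*(-13 - 2))*(-9) = (24*(-15))*(-9) = -360*(-9) = 3240)
P = √40785 (P = √(3240 + 37545) = √40785 ≈ 201.95)
-P = -√40785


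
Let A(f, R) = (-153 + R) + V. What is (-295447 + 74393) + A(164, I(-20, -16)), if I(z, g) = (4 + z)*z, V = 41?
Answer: -220846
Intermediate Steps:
I(z, g) = z*(4 + z)
A(f, R) = -112 + R (A(f, R) = (-153 + R) + 41 = -112 + R)
(-295447 + 74393) + A(164, I(-20, -16)) = (-295447 + 74393) + (-112 - 20*(4 - 20)) = -221054 + (-112 - 20*(-16)) = -221054 + (-112 + 320) = -221054 + 208 = -220846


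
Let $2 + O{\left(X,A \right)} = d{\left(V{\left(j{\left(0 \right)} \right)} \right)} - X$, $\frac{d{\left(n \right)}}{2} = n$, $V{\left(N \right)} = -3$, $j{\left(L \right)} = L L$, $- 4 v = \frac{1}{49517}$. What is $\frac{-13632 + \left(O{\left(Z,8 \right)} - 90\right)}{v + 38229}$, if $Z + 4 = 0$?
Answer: $- \frac{2718681368}{7571941571} \approx -0.35905$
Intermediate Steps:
$v = - \frac{1}{198068}$ ($v = - \frac{1}{4 \cdot 49517} = \left(- \frac{1}{4}\right) \frac{1}{49517} = - \frac{1}{198068} \approx -5.0488 \cdot 10^{-6}$)
$j{\left(L \right)} = L^{2}$
$Z = -4$ ($Z = -4 + 0 = -4$)
$d{\left(n \right)} = 2 n$
$O{\left(X,A \right)} = -8 - X$ ($O{\left(X,A \right)} = -2 - \left(6 + X\right) = -8 - X$)
$\frac{-13632 + \left(O{\left(Z,8 \right)} - 90\right)}{v + 38229} = \frac{-13632 - 94}{- \frac{1}{198068} + 38229} = \frac{-13632 + \left(\left(-8 + 4\right) - 90\right)}{\frac{7571941571}{198068}} = \left(-13632 - 94\right) \frac{198068}{7571941571} = \left(-13726\right) \frac{198068}{7571941571} = - \frac{2718681368}{7571941571}$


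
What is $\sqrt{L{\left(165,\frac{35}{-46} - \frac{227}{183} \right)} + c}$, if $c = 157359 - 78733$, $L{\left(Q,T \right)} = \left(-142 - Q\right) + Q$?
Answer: $2 \sqrt{19621} \approx 280.15$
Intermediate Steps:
$L{\left(Q,T \right)} = -142$
$c = 78626$ ($c = 157359 - 78733 = 78626$)
$\sqrt{L{\left(165,\frac{35}{-46} - \frac{227}{183} \right)} + c} = \sqrt{-142 + 78626} = \sqrt{78484} = 2 \sqrt{19621}$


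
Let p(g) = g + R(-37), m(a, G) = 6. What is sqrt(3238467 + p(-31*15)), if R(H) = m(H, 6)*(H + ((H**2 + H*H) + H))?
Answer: 3*sqrt(361554) ≈ 1803.9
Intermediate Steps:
R(H) = 12*H + 12*H**2 (R(H) = 6*(H + ((H**2 + H*H) + H)) = 6*(H + ((H**2 + H**2) + H)) = 6*(H + (2*H**2 + H)) = 6*(H + (H + 2*H**2)) = 6*(2*H + 2*H**2) = 12*H + 12*H**2)
p(g) = 15984 + g (p(g) = g + 12*(-37)*(1 - 37) = g + 12*(-37)*(-36) = g + 15984 = 15984 + g)
sqrt(3238467 + p(-31*15)) = sqrt(3238467 + (15984 - 31*15)) = sqrt(3238467 + (15984 - 465)) = sqrt(3238467 + 15519) = sqrt(3253986) = 3*sqrt(361554)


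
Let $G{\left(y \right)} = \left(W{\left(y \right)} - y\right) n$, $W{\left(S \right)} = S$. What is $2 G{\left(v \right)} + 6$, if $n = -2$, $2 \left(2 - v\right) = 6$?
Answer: $6$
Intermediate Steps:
$v = -1$ ($v = 2 - 3 = -1$)
$G{\left(y \right)} = 0$ ($G{\left(y \right)} = \left(y - y\right) \left(-2\right) = 0 \left(-2\right) = 0$)
$2 G{\left(v \right)} + 6 = 2 \cdot 0 + 6 = 0 + 6 = 6$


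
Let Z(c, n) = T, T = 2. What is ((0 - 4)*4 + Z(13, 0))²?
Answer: 196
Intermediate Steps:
Z(c, n) = 2
((0 - 4)*4 + Z(13, 0))² = ((0 - 4)*4 + 2)² = (-4*4 + 2)² = (-16 + 2)² = (-14)² = 196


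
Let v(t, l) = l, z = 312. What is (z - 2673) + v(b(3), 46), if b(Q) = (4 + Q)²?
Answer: -2315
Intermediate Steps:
(z - 2673) + v(b(3), 46) = (312 - 2673) + 46 = -2361 + 46 = -2315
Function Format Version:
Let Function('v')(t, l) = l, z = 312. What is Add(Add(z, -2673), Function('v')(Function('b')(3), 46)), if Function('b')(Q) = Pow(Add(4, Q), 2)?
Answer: -2315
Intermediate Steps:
Add(Add(z, -2673), Function('v')(Function('b')(3), 46)) = Add(Add(312, -2673), 46) = Add(-2361, 46) = -2315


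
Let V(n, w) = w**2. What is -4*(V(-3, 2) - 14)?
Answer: 40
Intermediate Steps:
-4*(V(-3, 2) - 14) = -4*(2**2 - 14) = -4*(4 - 14) = -4*(-10) = 40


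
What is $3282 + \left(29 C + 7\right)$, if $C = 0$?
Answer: $3289$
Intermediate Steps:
$3282 + \left(29 C + 7\right) = 3282 + \left(29 \cdot 0 + 7\right) = 3282 + \left(0 + 7\right) = 3282 + 7 = 3289$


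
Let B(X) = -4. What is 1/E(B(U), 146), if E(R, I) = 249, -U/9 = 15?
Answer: 1/249 ≈ 0.0040161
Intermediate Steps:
U = -135 (U = -9*15 = -135)
1/E(B(U), 146) = 1/249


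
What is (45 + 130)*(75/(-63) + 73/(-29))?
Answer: -56450/87 ≈ -648.85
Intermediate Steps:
(45 + 130)*(75/(-63) + 73/(-29)) = 175*(75*(-1/63) + 73*(-1/29)) = 175*(-25/21 - 73/29) = 175*(-2258/609) = -56450/87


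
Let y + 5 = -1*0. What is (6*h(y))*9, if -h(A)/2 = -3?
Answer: 324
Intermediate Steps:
y = -5 (y = -5 - 1*0 = -5 + 0 = -5)
h(A) = 6 (h(A) = -2*(-3) = 6)
(6*h(y))*9 = (6*6)*9 = 36*9 = 324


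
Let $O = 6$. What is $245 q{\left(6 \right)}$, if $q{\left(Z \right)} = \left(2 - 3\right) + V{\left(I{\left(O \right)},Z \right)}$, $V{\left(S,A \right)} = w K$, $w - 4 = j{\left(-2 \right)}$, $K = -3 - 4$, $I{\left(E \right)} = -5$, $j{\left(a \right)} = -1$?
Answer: $-5390$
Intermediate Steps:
$K = -7$ ($K = -3 - 4 = -7$)
$w = 3$ ($w = 4 - 1 = 3$)
$V{\left(S,A \right)} = -21$ ($V{\left(S,A \right)} = 3 \left(-7\right) = -21$)
$q{\left(Z \right)} = -22$ ($q{\left(Z \right)} = \left(2 - 3\right) - 21 = -1 - 21 = -22$)
$245 q{\left(6 \right)} = 245 \left(-22\right) = -5390$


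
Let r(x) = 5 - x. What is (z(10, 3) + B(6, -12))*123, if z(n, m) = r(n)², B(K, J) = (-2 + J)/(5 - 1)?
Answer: 5289/2 ≈ 2644.5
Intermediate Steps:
B(K, J) = -½ + J/4 (B(K, J) = (-2 + J)/4 = (-2 + J)*(¼) = -½ + J/4)
z(n, m) = (5 - n)²
(z(10, 3) + B(6, -12))*123 = ((-5 + 10)² + (-½ + (¼)*(-12)))*123 = (5² + (-½ - 3))*123 = (25 - 7/2)*123 = (43/2)*123 = 5289/2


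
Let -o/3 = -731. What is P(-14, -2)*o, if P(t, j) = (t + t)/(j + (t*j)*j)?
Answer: 30702/29 ≈ 1058.7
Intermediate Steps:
o = 2193 (o = -3*(-731) = 2193)
P(t, j) = 2*t/(j + t*j²) (P(t, j) = (2*t)/(j + (j*t)*j) = (2*t)/(j + t*j²) = 2*t/(j + t*j²))
P(-14, -2)*o = (2*(-14)/(-2*(1 - 2*(-14))))*2193 = (2*(-14)*(-½)/(1 + 28))*2193 = (2*(-14)*(-½)/29)*2193 = (2*(-14)*(-½)*(1/29))*2193 = (14/29)*2193 = 30702/29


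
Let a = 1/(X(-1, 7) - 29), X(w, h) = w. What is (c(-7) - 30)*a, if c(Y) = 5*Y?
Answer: 13/6 ≈ 2.1667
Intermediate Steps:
a = -1/30 (a = 1/(-1 - 29) = 1/(-30) = -1/30 ≈ -0.033333)
(c(-7) - 30)*a = (5*(-7) - 30)*(-1/30) = (-35 - 30)*(-1/30) = -65*(-1/30) = 13/6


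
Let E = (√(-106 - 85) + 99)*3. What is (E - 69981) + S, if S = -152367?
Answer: -222051 + 3*I*√191 ≈ -2.2205e+5 + 41.461*I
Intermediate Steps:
E = 297 + 3*I*√191 (E = (√(-191) + 99)*3 = (I*√191 + 99)*3 = (99 + I*√191)*3 = 297 + 3*I*√191 ≈ 297.0 + 41.461*I)
(E - 69981) + S = ((297 + 3*I*√191) - 69981) - 152367 = (-69684 + 3*I*√191) - 152367 = -222051 + 3*I*√191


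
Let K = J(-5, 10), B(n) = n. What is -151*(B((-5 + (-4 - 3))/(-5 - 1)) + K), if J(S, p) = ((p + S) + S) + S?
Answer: 453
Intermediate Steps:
J(S, p) = p + 3*S (J(S, p) = ((S + p) + S) + S = (p + 2*S) + S = p + 3*S)
K = -5 (K = 10 + 3*(-5) = 10 - 15 = -5)
-151*(B((-5 + (-4 - 3))/(-5 - 1)) + K) = -151*((-5 + (-4 - 3))/(-5 - 1) - 5) = -151*((-5 - 7)/(-6) - 5) = -151*(-12*(-⅙) - 5) = -151*(2 - 5) = -151*(-3) = 453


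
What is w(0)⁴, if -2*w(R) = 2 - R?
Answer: 1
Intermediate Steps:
w(R) = -1 + R/2 (w(R) = -(2 - R)/2 = -1 + R/2)
w(0)⁴ = (-1 + (½)*0)⁴ = (-1 + 0)⁴ = (-1)⁴ = 1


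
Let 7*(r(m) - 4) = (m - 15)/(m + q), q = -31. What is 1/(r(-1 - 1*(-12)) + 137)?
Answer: 35/4936 ≈ 0.0070908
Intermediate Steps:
r(m) = 4 + (-15 + m)/(7*(-31 + m)) (r(m) = 4 + ((m - 15)/(m - 31))/7 = 4 + ((-15 + m)/(-31 + m))/7 = 4 + (-15 + m)/(7*(-31 + m)))
1/(r(-1 - 1*(-12)) + 137) = 1/((-883 + 29*(-1 - 1*(-12)))/(7*(-31 + (-1 - 1*(-12)))) + 137) = 1/((-883 + 29*(-1 + 12))/(7*(-31 + (-1 + 12))) + 137) = 1/((-883 + 29*11)/(7*(-31 + 11)) + 137) = 1/((⅐)*(-883 + 319)/(-20) + 137) = 1/((⅐)*(-1/20)*(-564) + 137) = 1/(141/35 + 137) = 1/(4936/35) = 35/4936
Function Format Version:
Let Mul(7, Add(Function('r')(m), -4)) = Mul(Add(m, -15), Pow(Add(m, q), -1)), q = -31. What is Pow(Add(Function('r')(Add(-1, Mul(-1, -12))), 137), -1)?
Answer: Rational(35, 4936) ≈ 0.0070908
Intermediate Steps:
Function('r')(m) = Add(4, Mul(Rational(1, 7), Pow(Add(-31, m), -1), Add(-15, m))) (Function('r')(m) = Add(4, Mul(Rational(1, 7), Mul(Add(m, -15), Pow(Add(m, -31), -1)))) = Add(4, Mul(Rational(1, 7), Mul(Add(-15, m), Pow(Add(-31, m), -1)))) = Add(4, Mul(Rational(1, 7), Mul(Pow(Add(-31, m), -1), Add(-15, m)))) = Add(4, Mul(Rational(1, 7), Pow(Add(-31, m), -1), Add(-15, m))))
Pow(Add(Function('r')(Add(-1, Mul(-1, -12))), 137), -1) = Pow(Add(Mul(Rational(1, 7), Pow(Add(-31, Add(-1, Mul(-1, -12))), -1), Add(-883, Mul(29, Add(-1, Mul(-1, -12))))), 137), -1) = Pow(Add(Mul(Rational(1, 7), Pow(Add(-31, Add(-1, 12)), -1), Add(-883, Mul(29, Add(-1, 12)))), 137), -1) = Pow(Add(Mul(Rational(1, 7), Pow(Add(-31, 11), -1), Add(-883, Mul(29, 11))), 137), -1) = Pow(Add(Mul(Rational(1, 7), Pow(-20, -1), Add(-883, 319)), 137), -1) = Pow(Add(Mul(Rational(1, 7), Rational(-1, 20), -564), 137), -1) = Pow(Add(Rational(141, 35), 137), -1) = Pow(Rational(4936, 35), -1) = Rational(35, 4936)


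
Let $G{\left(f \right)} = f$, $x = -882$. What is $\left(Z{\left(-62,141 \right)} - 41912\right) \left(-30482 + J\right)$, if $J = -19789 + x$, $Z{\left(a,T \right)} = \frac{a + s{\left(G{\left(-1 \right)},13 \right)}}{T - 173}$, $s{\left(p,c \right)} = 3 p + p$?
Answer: $\frac{34301104527}{16} \approx 2.1438 \cdot 10^{9}$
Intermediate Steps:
$s{\left(p,c \right)} = 4 p$
$Z{\left(a,T \right)} = \frac{-4 + a}{-173 + T}$ ($Z{\left(a,T \right)} = \frac{a + 4 \left(-1\right)}{T - 173} = \frac{a - 4}{-173 + T} = \frac{-4 + a}{-173 + T}$)
$J = -20671$ ($J = -19789 - 882 = -20671$)
$\left(Z{\left(-62,141 \right)} - 41912\right) \left(-30482 + J\right) = \left(\frac{-4 - 62}{-173 + 141} - 41912\right) \left(-30482 - 20671\right) = \left(\frac{1}{-32} \left(-66\right) - 41912\right) \left(-51153\right) = \left(\left(- \frac{1}{32}\right) \left(-66\right) - 41912\right) \left(-51153\right) = \left(\frac{33}{16} - 41912\right) \left(-51153\right) = \left(- \frac{670559}{16}\right) \left(-51153\right) = \frac{34301104527}{16}$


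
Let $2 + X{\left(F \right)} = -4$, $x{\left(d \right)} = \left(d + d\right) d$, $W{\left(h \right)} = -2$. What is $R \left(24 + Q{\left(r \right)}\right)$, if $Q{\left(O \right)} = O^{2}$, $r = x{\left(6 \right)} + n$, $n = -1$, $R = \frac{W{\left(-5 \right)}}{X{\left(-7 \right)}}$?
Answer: $\frac{5065}{3} \approx 1688.3$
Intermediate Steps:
$x{\left(d \right)} = 2 d^{2}$ ($x{\left(d \right)} = 2 d d = 2 d^{2}$)
$X{\left(F \right)} = -6$ ($X{\left(F \right)} = -2 - 4 = -6$)
$R = \frac{1}{3}$ ($R = - \frac{2}{-6} = \left(-2\right) \left(- \frac{1}{6}\right) = \frac{1}{3} \approx 0.33333$)
$r = 71$ ($r = 2 \cdot 6^{2} - 1 = 2 \cdot 36 - 1 = 72 - 1 = 71$)
$R \left(24 + Q{\left(r \right)}\right) = \frac{24 + 71^{2}}{3} = \frac{24 + 5041}{3} = \frac{1}{3} \cdot 5065 = \frac{5065}{3}$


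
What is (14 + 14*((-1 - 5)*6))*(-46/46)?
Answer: 490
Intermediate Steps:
(14 + 14*((-1 - 5)*6))*(-46/46) = (14 + 14*(-6*6))*(-46*1/46) = (14 + 14*(-36))*(-1) = (14 - 504)*(-1) = -490*(-1) = 490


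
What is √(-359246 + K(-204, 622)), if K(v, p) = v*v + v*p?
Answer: I*√444518 ≈ 666.72*I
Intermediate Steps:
K(v, p) = v² + p*v
√(-359246 + K(-204, 622)) = √(-359246 - 204*(622 - 204)) = √(-359246 - 204*418) = √(-359246 - 85272) = √(-444518) = I*√444518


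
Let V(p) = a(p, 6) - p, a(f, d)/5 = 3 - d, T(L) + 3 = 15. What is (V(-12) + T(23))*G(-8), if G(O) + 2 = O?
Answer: -90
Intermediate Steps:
G(O) = -2 + O
T(L) = 12 (T(L) = -3 + 15 = 12)
a(f, d) = 15 - 5*d (a(f, d) = 5*(3 - d) = 15 - 5*d)
V(p) = -15 - p (V(p) = (15 - 5*6) - p = (15 - 30) - p = -15 - p)
(V(-12) + T(23))*G(-8) = ((-15 - 1*(-12)) + 12)*(-2 - 8) = ((-15 + 12) + 12)*(-10) = (-3 + 12)*(-10) = 9*(-10) = -90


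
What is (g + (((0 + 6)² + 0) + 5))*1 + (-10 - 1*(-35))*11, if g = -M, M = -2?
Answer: 318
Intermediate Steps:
g = 2 (g = -1*(-2) = 2)
(g + (((0 + 6)² + 0) + 5))*1 + (-10 - 1*(-35))*11 = (2 + (((0 + 6)² + 0) + 5))*1 + (-10 - 1*(-35))*11 = (2 + ((6² + 0) + 5))*1 + (-10 + 35)*11 = (2 + ((36 + 0) + 5))*1 + 25*11 = (2 + (36 + 5))*1 + 275 = (2 + 41)*1 + 275 = 43*1 + 275 = 43 + 275 = 318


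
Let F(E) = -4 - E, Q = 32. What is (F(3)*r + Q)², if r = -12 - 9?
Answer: 32041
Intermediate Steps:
r = -21
(F(3)*r + Q)² = ((-4 - 1*3)*(-21) + 32)² = ((-4 - 3)*(-21) + 32)² = (-7*(-21) + 32)² = (147 + 32)² = 179² = 32041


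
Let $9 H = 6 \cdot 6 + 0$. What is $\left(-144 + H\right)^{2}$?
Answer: $19600$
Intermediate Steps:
$H = 4$ ($H = \frac{6 \cdot 6 + 0}{9} = \frac{36 + 0}{9} = \frac{1}{9} \cdot 36 = 4$)
$\left(-144 + H\right)^{2} = \left(-144 + 4\right)^{2} = \left(-140\right)^{2} = 19600$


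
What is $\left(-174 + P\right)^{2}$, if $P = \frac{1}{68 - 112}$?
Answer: $\frac{58629649}{1936} \approx 30284.0$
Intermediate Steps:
$P = - \frac{1}{44}$ ($P = \frac{1}{-44} = - \frac{1}{44} \approx -0.022727$)
$\left(-174 + P\right)^{2} = \left(-174 - \frac{1}{44}\right)^{2} = \left(- \frac{7657}{44}\right)^{2} = \frac{58629649}{1936}$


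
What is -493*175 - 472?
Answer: -86747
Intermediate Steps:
-493*175 - 472 = -86275 - 472 = -86747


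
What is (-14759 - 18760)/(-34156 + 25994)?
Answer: 33519/8162 ≈ 4.1067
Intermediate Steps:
(-14759 - 18760)/(-34156 + 25994) = -33519/(-8162) = -33519*(-1/8162) = 33519/8162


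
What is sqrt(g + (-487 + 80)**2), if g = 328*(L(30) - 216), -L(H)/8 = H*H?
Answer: I*sqrt(2266799) ≈ 1505.6*I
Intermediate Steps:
L(H) = -8*H**2 (L(H) = -8*H*H = -8*H**2)
g = -2432448 (g = 328*(-8*30**2 - 216) = 328*(-8*900 - 216) = 328*(-7200 - 216) = 328*(-7416) = -2432448)
sqrt(g + (-487 + 80)**2) = sqrt(-2432448 + (-487 + 80)**2) = sqrt(-2432448 + (-407)**2) = sqrt(-2432448 + 165649) = sqrt(-2266799) = I*sqrt(2266799)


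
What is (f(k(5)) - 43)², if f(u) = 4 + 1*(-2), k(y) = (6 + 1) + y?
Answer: 1681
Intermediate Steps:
k(y) = 7 + y
f(u) = 2 (f(u) = 4 - 2 = 2)
(f(k(5)) - 43)² = (2 - 43)² = (-41)² = 1681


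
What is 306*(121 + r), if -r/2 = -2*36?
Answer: 81090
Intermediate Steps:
r = 144 (r = -(-4)*36 = -2*(-72) = 144)
306*(121 + r) = 306*(121 + 144) = 306*265 = 81090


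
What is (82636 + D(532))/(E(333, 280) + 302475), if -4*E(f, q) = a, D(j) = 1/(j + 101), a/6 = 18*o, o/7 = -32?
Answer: 52308589/195295059 ≈ 0.26784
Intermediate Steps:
o = -224 (o = 7*(-32) = -224)
a = -24192 (a = 6*(18*(-224)) = 6*(-4032) = -24192)
D(j) = 1/(101 + j)
E(f, q) = 6048 (E(f, q) = -¼*(-24192) = 6048)
(82636 + D(532))/(E(333, 280) + 302475) = (82636 + 1/(101 + 532))/(6048 + 302475) = (82636 + 1/633)/308523 = (82636 + 1/633)*(1/308523) = (52308589/633)*(1/308523) = 52308589/195295059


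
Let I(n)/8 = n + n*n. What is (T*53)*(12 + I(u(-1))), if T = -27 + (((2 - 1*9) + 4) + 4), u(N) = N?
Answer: -16536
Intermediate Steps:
I(n) = 8*n + 8*n**2 (I(n) = 8*(n + n*n) = 8*(n + n**2) = 8*n + 8*n**2)
T = -26 (T = -27 + (((2 - 9) + 4) + 4) = -27 + ((-7 + 4) + 4) = -27 + (-3 + 4) = -27 + 1 = -26)
(T*53)*(12 + I(u(-1))) = (-26*53)*(12 + 8*(-1)*(1 - 1)) = -1378*(12 + 8*(-1)*0) = -1378*(12 + 0) = -1378*12 = -16536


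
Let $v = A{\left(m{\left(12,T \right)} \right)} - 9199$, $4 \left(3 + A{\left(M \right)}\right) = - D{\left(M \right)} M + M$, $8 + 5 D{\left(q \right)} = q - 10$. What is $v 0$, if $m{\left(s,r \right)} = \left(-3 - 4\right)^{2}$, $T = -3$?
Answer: $0$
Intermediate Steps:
$D{\left(q \right)} = - \frac{18}{5} + \frac{q}{5}$ ($D{\left(q \right)} = - \frac{8}{5} + \frac{q - 10}{5} = - \frac{8}{5} + \frac{-10 + q}{5} = - \frac{8}{5} + \left(-2 + \frac{q}{5}\right) = - \frac{18}{5} + \frac{q}{5}$)
$m{\left(s,r \right)} = 49$ ($m{\left(s,r \right)} = \left(-7\right)^{2} = 49$)
$A{\left(M \right)} = -3 + \frac{M}{4} + \frac{M \left(\frac{18}{5} - \frac{M}{5}\right)}{4}$ ($A{\left(M \right)} = -3 + \frac{- (- \frac{18}{5} + \frac{M}{5}) M + M}{4} = -3 + \frac{\left(\frac{18}{5} - \frac{M}{5}\right) M + M}{4} = -3 + \frac{M \left(\frac{18}{5} - \frac{M}{5}\right) + M}{4} = -3 + \frac{M + M \left(\frac{18}{5} - \frac{M}{5}\right)}{4} = -3 + \left(\frac{M}{4} + \frac{M \left(\frac{18}{5} - \frac{M}{5}\right)}{4}\right) = -3 + \frac{M}{4} + \frac{M \left(\frac{18}{5} - \frac{M}{5}\right)}{4}$)
$v = - \frac{92657}{10}$ ($v = \left(-3 - \frac{49^{2}}{20} + \frac{23}{20} \cdot 49\right) - 9199 = \left(-3 - \frac{2401}{20} + \frac{1127}{20}\right) - 9199 = - \frac{667}{10} - 9199 = - \frac{92657}{10} \approx -9265.7$)
$v 0 = \left(- \frac{92657}{10}\right) 0 = 0$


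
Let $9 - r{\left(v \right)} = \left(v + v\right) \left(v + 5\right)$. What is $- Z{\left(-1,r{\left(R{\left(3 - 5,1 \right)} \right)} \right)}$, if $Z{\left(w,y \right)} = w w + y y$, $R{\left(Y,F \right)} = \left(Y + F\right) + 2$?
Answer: $-10$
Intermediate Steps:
$R{\left(Y,F \right)} = 2 + F + Y$ ($R{\left(Y,F \right)} = \left(F + Y\right) + 2 = 2 + F + Y$)
$r{\left(v \right)} = 9 - 2 v \left(5 + v\right)$ ($r{\left(v \right)} = 9 - \left(v + v\right) \left(v + 5\right) = 9 - 2 v \left(5 + v\right)$)
$Z{\left(w,y \right)} = w^{2} + y^{2}$
$- Z{\left(-1,r{\left(R{\left(3 - 5,1 \right)} \right)} \right)} = - (\left(-1\right)^{2} + \left(9 - 10 \left(2 + 1 + \left(3 - 5\right)\right) - 2 \left(2 + 1 + \left(3 - 5\right)\right)^{2}\right)^{2}) = - (1 + \left(9 - 10 \left(2 + 1 + \left(3 - 5\right)\right) - 2 \left(2 + 1 + \left(3 - 5\right)\right)^{2}\right)^{2}) = - (1 + \left(9 - 10 \left(2 + 1 - 2\right) - 2 \left(2 + 1 - 2\right)^{2}\right)^{2}) = - (1 + \left(9 - 10 - 2 \cdot 1^{2}\right)^{2}) = - (1 + \left(9 - 10 - 2\right)^{2}) = - (1 + \left(-3\right)^{2}) = - (1 + 9) = \left(-1\right) 10 = -10$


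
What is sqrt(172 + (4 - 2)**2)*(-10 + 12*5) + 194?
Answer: 194 + 200*sqrt(11) ≈ 857.33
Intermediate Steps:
sqrt(172 + (4 - 2)**2)*(-10 + 12*5) + 194 = sqrt(172 + 2**2)*(-10 + 60) + 194 = sqrt(172 + 4)*50 + 194 = sqrt(176)*50 + 194 = (4*sqrt(11))*50 + 194 = 200*sqrt(11) + 194 = 194 + 200*sqrt(11)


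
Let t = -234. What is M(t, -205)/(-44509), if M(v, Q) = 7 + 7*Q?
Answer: 1428/44509 ≈ 0.032083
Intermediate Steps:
M(t, -205)/(-44509) = (7 + 7*(-205))/(-44509) = (7 - 1435)*(-1/44509) = -1428*(-1/44509) = 1428/44509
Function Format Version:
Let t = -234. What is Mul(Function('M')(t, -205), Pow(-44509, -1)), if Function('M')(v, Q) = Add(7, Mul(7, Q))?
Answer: Rational(1428, 44509) ≈ 0.032083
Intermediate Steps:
Mul(Function('M')(t, -205), Pow(-44509, -1)) = Mul(Add(7, Mul(7, -205)), Pow(-44509, -1)) = Mul(Add(7, -1435), Rational(-1, 44509)) = Mul(-1428, Rational(-1, 44509)) = Rational(1428, 44509)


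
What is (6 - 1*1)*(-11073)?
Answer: -55365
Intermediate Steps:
(6 - 1*1)*(-11073) = (6 - 1)*(-11073) = 5*(-11073) = -55365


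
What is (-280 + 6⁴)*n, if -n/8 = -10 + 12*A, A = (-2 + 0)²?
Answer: -308864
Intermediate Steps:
A = 4 (A = (-2)² = 4)
n = -304 (n = -8*(-10 + 12*4) = -8*(-10 + 48) = -8*38 = -304)
(-280 + 6⁴)*n = (-280 + 6⁴)*(-304) = (-280 + 1296)*(-304) = 1016*(-304) = -308864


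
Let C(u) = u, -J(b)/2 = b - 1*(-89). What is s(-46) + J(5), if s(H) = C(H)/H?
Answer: -187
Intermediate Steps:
J(b) = -178 - 2*b (J(b) = -2*(b - 1*(-89)) = -2*(b + 89) = -2*(89 + b) = -178 - 2*b)
s(H) = 1 (s(H) = H/H = 1)
s(-46) + J(5) = 1 + (-178 - 2*5) = 1 + (-178 - 10) = 1 - 188 = -187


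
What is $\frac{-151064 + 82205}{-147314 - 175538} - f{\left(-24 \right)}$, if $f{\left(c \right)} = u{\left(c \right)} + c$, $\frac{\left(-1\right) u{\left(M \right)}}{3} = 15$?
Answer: $\frac{22345647}{322852} \approx 69.213$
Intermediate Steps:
$u{\left(M \right)} = -45$ ($u{\left(M \right)} = \left(-3\right) 15 = -45$)
$f{\left(c \right)} = -45 + c$
$\frac{-151064 + 82205}{-147314 - 175538} - f{\left(-24 \right)} = \frac{-151064 + 82205}{-147314 - 175538} - \left(-45 - 24\right) = - \frac{68859}{-322852} - -69 = \left(-68859\right) \left(- \frac{1}{322852}\right) + 69 = \frac{68859}{322852} + 69 = \frac{22345647}{322852}$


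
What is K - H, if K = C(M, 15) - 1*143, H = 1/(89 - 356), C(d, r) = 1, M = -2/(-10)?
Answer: -37913/267 ≈ -142.00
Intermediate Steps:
M = ⅕ (M = -2*(-⅒) = ⅕ ≈ 0.20000)
H = -1/267 (H = 1/(-267) = -1/267 ≈ -0.0037453)
K = -142 (K = 1 - 1*143 = 1 - 143 = -142)
K - H = -142 - 1*(-1/267) = -142 + 1/267 = -37913/267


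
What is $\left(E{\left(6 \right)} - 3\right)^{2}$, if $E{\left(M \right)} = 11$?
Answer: $64$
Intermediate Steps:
$\left(E{\left(6 \right)} - 3\right)^{2} = \left(11 - 3\right)^{2} = 8^{2} = 64$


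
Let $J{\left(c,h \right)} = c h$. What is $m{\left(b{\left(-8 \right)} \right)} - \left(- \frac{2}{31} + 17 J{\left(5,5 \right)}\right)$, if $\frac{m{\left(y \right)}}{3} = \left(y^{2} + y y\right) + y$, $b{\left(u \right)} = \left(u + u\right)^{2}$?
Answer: $\frac{12200331}{31} \approx 3.9356 \cdot 10^{5}$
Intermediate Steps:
$b{\left(u \right)} = 4 u^{2}$ ($b{\left(u \right)} = \left(2 u\right)^{2} = 4 u^{2}$)
$m{\left(y \right)} = 3 y + 6 y^{2}$ ($m{\left(y \right)} = 3 \left(\left(y^{2} + y y\right) + y\right) = 3 \left(\left(y^{2} + y^{2}\right) + y\right) = 3 \left(2 y^{2} + y\right) = 3 \left(y + 2 y^{2}\right) = 3 y + 6 y^{2}$)
$m{\left(b{\left(-8 \right)} \right)} - \left(- \frac{2}{31} + 17 J{\left(5,5 \right)}\right) = 3 \cdot 4 \left(-8\right)^{2} \left(1 + 2 \cdot 4 \left(-8\right)^{2}\right) - \left(- \frac{2}{31} + 17 \cdot 5 \cdot 5\right) = 3 \cdot 4 \cdot 64 \left(1 + 2 \cdot 4 \cdot 64\right) - \frac{13173}{31} = 3 \cdot 256 \left(1 + 2 \cdot 256\right) + \left(-425 + \frac{2}{31}\right) = 3 \cdot 256 \left(1 + 512\right) - \frac{13173}{31} = 3 \cdot 256 \cdot 513 - \frac{13173}{31} = 393984 - \frac{13173}{31} = \frac{12200331}{31}$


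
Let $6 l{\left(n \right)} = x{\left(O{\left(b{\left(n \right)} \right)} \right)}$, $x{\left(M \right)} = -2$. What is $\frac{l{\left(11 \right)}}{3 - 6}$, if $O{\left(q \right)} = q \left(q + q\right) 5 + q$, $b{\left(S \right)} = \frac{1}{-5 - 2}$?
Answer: $\frac{1}{9} \approx 0.11111$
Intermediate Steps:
$b{\left(S \right)} = - \frac{1}{7}$ ($b{\left(S \right)} = \frac{1}{-7} = - \frac{1}{7}$)
$O{\left(q \right)} = q + 10 q^{2}$ ($O{\left(q \right)} = q 2 q 5 + q = 2 q^{2} \cdot 5 + q = 10 q^{2} + q = q + 10 q^{2}$)
$l{\left(n \right)} = - \frac{1}{3}$ ($l{\left(n \right)} = \frac{1}{6} \left(-2\right) = - \frac{1}{3}$)
$\frac{l{\left(11 \right)}}{3 - 6} = - \frac{1}{3 \left(3 - 6\right)} = - \frac{1}{3 \left(-3\right)} = \left(- \frac{1}{3}\right) \left(- \frac{1}{3}\right) = \frac{1}{9}$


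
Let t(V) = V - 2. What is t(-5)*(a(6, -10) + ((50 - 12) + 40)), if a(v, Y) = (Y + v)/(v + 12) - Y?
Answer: -5530/9 ≈ -614.44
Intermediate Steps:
a(v, Y) = -Y + (Y + v)/(12 + v) (a(v, Y) = (Y + v)/(12 + v) - Y = -Y + (Y + v)/(12 + v))
t(V) = -2 + V
t(-5)*(a(6, -10) + ((50 - 12) + 40)) = (-2 - 5)*((6 - 11*(-10) - 1*(-10)*6)/(12 + 6) + ((50 - 12) + 40)) = -7*((6 + 110 + 60)/18 + (38 + 40)) = -7*((1/18)*176 + 78) = -7*(88/9 + 78) = -7*790/9 = -5530/9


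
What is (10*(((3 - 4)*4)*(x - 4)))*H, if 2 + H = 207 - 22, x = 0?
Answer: 29280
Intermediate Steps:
H = 183 (H = -2 + (207 - 22) = -2 + 185 = 183)
(10*(((3 - 4)*4)*(x - 4)))*H = (10*(((3 - 4)*4)*(0 - 4)))*183 = (10*(-1*4*(-4)))*183 = (10*(-4*(-4)))*183 = (10*16)*183 = 160*183 = 29280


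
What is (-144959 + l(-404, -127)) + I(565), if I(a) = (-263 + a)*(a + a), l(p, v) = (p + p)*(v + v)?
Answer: 401533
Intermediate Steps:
l(p, v) = 4*p*v (l(p, v) = (2*p)*(2*v) = 4*p*v)
I(a) = 2*a*(-263 + a) (I(a) = (-263 + a)*(2*a) = 2*a*(-263 + a))
(-144959 + l(-404, -127)) + I(565) = (-144959 + 4*(-404)*(-127)) + 2*565*(-263 + 565) = (-144959 + 205232) + 2*565*302 = 60273 + 341260 = 401533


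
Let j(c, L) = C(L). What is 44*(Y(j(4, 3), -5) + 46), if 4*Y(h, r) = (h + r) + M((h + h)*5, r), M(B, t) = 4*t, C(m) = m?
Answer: 1782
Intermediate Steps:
j(c, L) = L
Y(h, r) = h/4 + 5*r/4 (Y(h, r) = ((h + r) + 4*r)/4 = (h + 5*r)/4 = h/4 + 5*r/4)
44*(Y(j(4, 3), -5) + 46) = 44*(((1/4)*3 + (5/4)*(-5)) + 46) = 44*((3/4 - 25/4) + 46) = 44*(-11/2 + 46) = 44*(81/2) = 1782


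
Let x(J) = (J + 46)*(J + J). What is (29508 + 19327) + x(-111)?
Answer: 63265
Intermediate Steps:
x(J) = 2*J*(46 + J) (x(J) = (46 + J)*(2*J) = 2*J*(46 + J))
(29508 + 19327) + x(-111) = (29508 + 19327) + 2*(-111)*(46 - 111) = 48835 + 2*(-111)*(-65) = 48835 + 14430 = 63265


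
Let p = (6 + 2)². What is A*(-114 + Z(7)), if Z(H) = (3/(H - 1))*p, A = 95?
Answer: -7790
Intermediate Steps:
p = 64 (p = 8² = 64)
Z(H) = 192/(-1 + H) (Z(H) = (3/(H - 1))*64 = (3/(-1 + H))*64 = 192/(-1 + H))
A*(-114 + Z(7)) = 95*(-114 + 192/(-1 + 7)) = 95*(-114 + 192/6) = 95*(-114 + 192*(⅙)) = 95*(-114 + 32) = 95*(-82) = -7790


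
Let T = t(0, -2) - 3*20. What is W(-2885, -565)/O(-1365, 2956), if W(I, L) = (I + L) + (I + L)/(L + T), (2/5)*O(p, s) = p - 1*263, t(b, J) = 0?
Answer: 43056/50875 ≈ 0.84631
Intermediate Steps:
T = -60 (T = 0 - 3*20 = 0 - 60 = -60)
O(p, s) = -1315/2 + 5*p/2 (O(p, s) = 5*(p - 1*263)/2 = 5*(p - 263)/2 = 5*(-263 + p)/2 = -1315/2 + 5*p/2)
W(I, L) = I + L + (I + L)/(-60 + L) (W(I, L) = (I + L) + (I + L)/(L - 60) = (I + L) + (I + L)/(-60 + L) = I + L + (I + L)/(-60 + L))
W(-2885, -565)/O(-1365, 2956) = (((-565)**2 - 59*(-2885) - 59*(-565) - 2885*(-565))/(-60 - 565))/(-1315/2 + (5/2)*(-1365)) = ((319225 + 170215 + 33335 + 1630025)/(-625))/(-1315/2 - 6825/2) = -1/625*2152800/(-4070) = -86112/25*(-1/4070) = 43056/50875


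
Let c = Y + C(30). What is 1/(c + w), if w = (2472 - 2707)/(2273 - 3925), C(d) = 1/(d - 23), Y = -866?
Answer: -1652/1430161 ≈ -0.0011551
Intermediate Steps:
C(d) = 1/(-23 + d)
w = 235/1652 (w = -235/(-1652) = -235*(-1/1652) = 235/1652 ≈ 0.14225)
c = -6061/7 (c = -866 + 1/(-23 + 30) = -866 + 1/7 = -866 + ⅐ = -6061/7 ≈ -865.86)
1/(c + w) = 1/(-6061/7 + 235/1652) = 1/(-1430161/1652) = -1652/1430161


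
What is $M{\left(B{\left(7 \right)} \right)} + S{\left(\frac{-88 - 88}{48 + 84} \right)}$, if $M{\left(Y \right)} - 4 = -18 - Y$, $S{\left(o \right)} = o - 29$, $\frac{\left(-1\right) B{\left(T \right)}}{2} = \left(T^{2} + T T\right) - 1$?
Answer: $\frac{449}{3} \approx 149.67$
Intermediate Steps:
$B{\left(T \right)} = 2 - 4 T^{2}$ ($B{\left(T \right)} = - 2 \left(\left(T^{2} + T T\right) - 1\right) = - 2 \left(\left(T^{2} + T^{2}\right) - 1\right) = - 2 \left(2 T^{2} - 1\right) = - 2 \left(-1 + 2 T^{2}\right) = 2 - 4 T^{2}$)
$S{\left(o \right)} = -29 + o$
$M{\left(Y \right)} = -14 - Y$ ($M{\left(Y \right)} = 4 - \left(18 + Y\right) = -14 - Y$)
$M{\left(B{\left(7 \right)} \right)} + S{\left(\frac{-88 - 88}{48 + 84} \right)} = \left(-14 - \left(2 - 4 \cdot 7^{2}\right)\right) - \left(29 - \frac{-88 - 88}{48 + 84}\right) = \left(-14 - \left(2 - 196\right)\right) - \left(29 + \frac{176}{132}\right) = \left(-14 - \left(2 - 196\right)\right) - \frac{91}{3} = \left(-14 - -194\right) - \frac{91}{3} = \left(-14 + 194\right) - \frac{91}{3} = 180 - \frac{91}{3} = \frac{449}{3}$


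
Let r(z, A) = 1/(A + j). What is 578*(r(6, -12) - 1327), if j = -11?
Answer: -17641716/23 ≈ -7.6703e+5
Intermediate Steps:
r(z, A) = 1/(-11 + A) (r(z, A) = 1/(A - 11) = 1/(-11 + A))
578*(r(6, -12) - 1327) = 578*(1/(-11 - 12) - 1327) = 578*(1/(-23) - 1327) = 578*(-1/23 - 1327) = 578*(-30522/23) = -17641716/23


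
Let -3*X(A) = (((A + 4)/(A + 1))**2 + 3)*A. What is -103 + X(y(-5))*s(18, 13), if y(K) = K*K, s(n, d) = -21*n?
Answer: 4483861/338 ≈ 13266.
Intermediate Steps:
y(K) = K**2
X(A) = -A*(3 + (4 + A)**2/(1 + A)**2)/3 (X(A) = -(((A + 4)/(A + 1))**2 + 3)*A/3 = -(((4 + A)/(1 + A))**2 + 3)*A/3 = -((4 + A)**2/(1 + A)**2 + 3)*A/3 = -(3 + (4 + A)**2/(1 + A)**2)*A/3 = -A*(3 + (4 + A)**2/(1 + A)**2)/3)
-103 + X(y(-5))*s(18, 13) = -103 + (-1*(-5)**2 - 1/3*(-5)**2*(4 + (-5)**2)**2/(1 + (-5)**2)**2)*(-21*18) = -103 + (-1*25 - 1/3*25*(4 + 25)**2/(1 + 25)**2)*(-378) = -103 + (-25 - 1/3*25*29**2/26**2)*(-378) = -103 + (-25 - 1/3*25*1/676*841)*(-378) = -103 + (-25 - 21025/2028)*(-378) = -103 - 71725/2028*(-378) = -103 + 4518675/338 = 4483861/338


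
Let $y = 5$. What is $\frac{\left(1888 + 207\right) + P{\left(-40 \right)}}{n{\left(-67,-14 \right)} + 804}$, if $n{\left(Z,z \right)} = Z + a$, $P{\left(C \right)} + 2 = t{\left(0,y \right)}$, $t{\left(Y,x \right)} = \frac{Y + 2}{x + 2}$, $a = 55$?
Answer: $\frac{14653}{5544} \approx 2.643$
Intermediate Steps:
$t{\left(Y,x \right)} = \frac{2 + Y}{2 + x}$
$P{\left(C \right)} = - \frac{12}{7}$ ($P{\left(C \right)} = -2 + \frac{2 + 0}{2 + 5} = -2 + \frac{1}{7} \cdot 2 = -2 + \frac{2}{7} = - \frac{12}{7}$)
$n{\left(Z,z \right)} = 55 + Z$ ($n{\left(Z,z \right)} = Z + 55 = 55 + Z$)
$\frac{\left(1888 + 207\right) + P{\left(-40 \right)}}{n{\left(-67,-14 \right)} + 804} = \frac{\left(1888 + 207\right) - \frac{12}{7}}{\left(55 - 67\right) + 804} = \frac{2095 - \frac{12}{7}}{-12 + 804} = \frac{14653}{7 \cdot 792} = \frac{14653}{7} \cdot \frac{1}{792} = \frac{14653}{5544}$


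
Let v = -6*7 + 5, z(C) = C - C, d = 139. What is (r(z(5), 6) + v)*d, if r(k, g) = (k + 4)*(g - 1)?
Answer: -2363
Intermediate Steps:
z(C) = 0
r(k, g) = (-1 + g)*(4 + k) (r(k, g) = (4 + k)*(-1 + g) = (-1 + g)*(4 + k))
v = -37 (v = -42 + 5 = -37)
(r(z(5), 6) + v)*d = ((-4 - 1*0 + 4*6 + 6*0) - 37)*139 = ((-4 + 0 + 24 + 0) - 37)*139 = (20 - 37)*139 = -17*139 = -2363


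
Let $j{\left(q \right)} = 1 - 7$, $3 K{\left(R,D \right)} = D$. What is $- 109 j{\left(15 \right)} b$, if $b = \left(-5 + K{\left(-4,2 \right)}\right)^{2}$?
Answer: $\frac{36842}{3} \approx 12281.0$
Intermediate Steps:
$K{\left(R,D \right)} = \frac{D}{3}$
$b = \frac{169}{9}$ ($b = \left(-5 + \frac{1}{3} \cdot 2\right)^{2} = \left(-5 + \frac{2}{3}\right)^{2} = \left(- \frac{13}{3}\right)^{2} = \frac{169}{9} \approx 18.778$)
$j{\left(q \right)} = -6$ ($j{\left(q \right)} = 1 - 7 = -6$)
$- 109 j{\left(15 \right)} b = \left(-109\right) \left(-6\right) \frac{169}{9} = 654 \cdot \frac{169}{9} = \frac{36842}{3}$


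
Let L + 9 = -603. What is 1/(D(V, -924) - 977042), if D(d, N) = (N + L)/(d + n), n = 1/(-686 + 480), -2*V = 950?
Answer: -32617/31868073442 ≈ -1.0235e-6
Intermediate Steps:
V = -475 (V = -½*950 = -475)
L = -612 (L = -9 - 603 = -612)
n = -1/206 (n = 1/(-206) = -1/206 ≈ -0.0048544)
D(d, N) = (-612 + N)/(-1/206 + d) (D(d, N) = (N - 612)/(d - 1/206) = (-612 + N)/(-1/206 + d))
1/(D(V, -924) - 977042) = 1/(206*(-612 - 924)/(-1 + 206*(-475)) - 977042) = 1/(206*(-1536)/(-1 - 97850) - 977042) = 1/(206*(-1536)/(-97851) - 977042) = 1/(206*(-1/97851)*(-1536) - 977042) = 1/(105472/32617 - 977042) = 1/(-31868073442/32617) = -32617/31868073442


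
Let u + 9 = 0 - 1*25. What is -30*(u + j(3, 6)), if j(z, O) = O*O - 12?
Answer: 300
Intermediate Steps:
j(z, O) = -12 + O**2 (j(z, O) = O**2 - 12 = -12 + O**2)
u = -34 (u = -9 + (0 - 1*25) = -9 + (0 - 25) = -9 - 25 = -34)
-30*(u + j(3, 6)) = -30*(-34 + (-12 + 6**2)) = -30*(-34 + (-12 + 36)) = -30*(-34 + 24) = -30*(-10) = 300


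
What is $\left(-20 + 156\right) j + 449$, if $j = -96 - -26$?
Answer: $-9071$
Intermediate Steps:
$j = -70$ ($j = -96 + 26 = -70$)
$\left(-20 + 156\right) j + 449 = \left(-20 + 156\right) \left(-70\right) + 449 = 136 \left(-70\right) + 449 = -9520 + 449 = -9071$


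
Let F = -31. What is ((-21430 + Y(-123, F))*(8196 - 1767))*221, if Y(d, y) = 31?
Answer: -30403891791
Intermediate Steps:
((-21430 + Y(-123, F))*(8196 - 1767))*221 = ((-21430 + 31)*(8196 - 1767))*221 = -21399*6429*221 = -137574171*221 = -30403891791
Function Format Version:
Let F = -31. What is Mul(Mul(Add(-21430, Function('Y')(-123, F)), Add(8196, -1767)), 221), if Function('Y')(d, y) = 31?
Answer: -30403891791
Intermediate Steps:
Mul(Mul(Add(-21430, Function('Y')(-123, F)), Add(8196, -1767)), 221) = Mul(Mul(Add(-21430, 31), Add(8196, -1767)), 221) = Mul(Mul(-21399, 6429), 221) = Mul(-137574171, 221) = -30403891791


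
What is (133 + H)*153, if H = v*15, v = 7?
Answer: 36414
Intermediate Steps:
H = 105 (H = 7*15 = 105)
(133 + H)*153 = (133 + 105)*153 = 238*153 = 36414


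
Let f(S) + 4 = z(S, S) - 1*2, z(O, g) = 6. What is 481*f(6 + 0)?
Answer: 0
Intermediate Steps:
f(S) = 0 (f(S) = -4 + (6 - 1*2) = -4 + (6 - 2) = -4 + 4 = 0)
481*f(6 + 0) = 481*0 = 0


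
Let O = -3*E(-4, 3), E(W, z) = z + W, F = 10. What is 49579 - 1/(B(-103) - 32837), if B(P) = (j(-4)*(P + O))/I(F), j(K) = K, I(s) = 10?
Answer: 1626042464/32797 ≈ 49579.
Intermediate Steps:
E(W, z) = W + z
O = 3 (O = -3*(-4 + 3) = -3*(-1) = 3)
B(P) = -6/5 - 2*P/5 (B(P) = -4*(P + 3)/10 = -4*(3 + P)*(1/10) = (-12 - 4*P)*(1/10) = -6/5 - 2*P/5)
49579 - 1/(B(-103) - 32837) = 49579 - 1/((-6/5 - 2/5*(-103)) - 32837) = 49579 - 1/((-6/5 + 206/5) - 32837) = 49579 - 1/(40 - 32837) = 49579 - 1/(-32797) = 49579 - 1*(-1/32797) = 49579 + 1/32797 = 1626042464/32797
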